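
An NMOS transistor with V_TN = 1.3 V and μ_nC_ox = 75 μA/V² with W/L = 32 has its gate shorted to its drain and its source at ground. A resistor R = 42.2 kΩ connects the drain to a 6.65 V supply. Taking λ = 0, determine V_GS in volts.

V_GS = 1.62 V

With gate tied to drain, V_GS = V_DS ≥ V_GS − V_TN, so the device is in saturation.
k_n = μ_nC_ox · (W/L) = 2.4 mA/V².
KCL at the drain: ½ k_n (V_GS − V_TN)² = (V_DD − V_GS)/R.
Let x = V_GS − 1.3. Then 50.6 x² + x − 5.35 = 0, giving x = 0.315 V (positive root), so V_GS = 1.62 V.
I_D = (V_DD − V_GS)/R = (6.65 − 1.62) / 42.2 = 0.119 mA.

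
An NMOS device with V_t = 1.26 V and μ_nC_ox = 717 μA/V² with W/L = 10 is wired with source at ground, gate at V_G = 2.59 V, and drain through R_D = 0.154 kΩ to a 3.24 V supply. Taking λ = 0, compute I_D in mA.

I_D = 6.34 mA

V_GS = V_G = 2.59 V, so V_ov = 2.59 − 1.26 = 1.33 V.
k_n = μ_nC_ox · (W/L) = 7.17 mA/V².
Assume saturation: I_D = ½ k_n V_ov² = 0.5 × 7.17 × 1.33² = 6.34 mA, giving V_DS = V_DD − I_D R_D = 3.24 − 6.34 × 0.154 = 2.26 V.
V_DS = 2.26 V ≥ V_ov = 1.33 V, confirming saturation.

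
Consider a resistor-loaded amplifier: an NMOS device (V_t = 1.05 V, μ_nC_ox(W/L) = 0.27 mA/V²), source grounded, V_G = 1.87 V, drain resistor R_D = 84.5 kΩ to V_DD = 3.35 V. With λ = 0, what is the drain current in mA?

V_GS = V_G = 1.87 V, so V_ov = 1.87 − 1.05 = 0.82 V.
Assume saturation: I_D = ½ k_n V_ov² = 0.5 × 0.27 × 0.82² = 0.0908 mA, giving V_DS = V_DD − I_D R_D = 3.35 − 0.0908 × 84.5 = -4.32 V.
But -4.32 V < V_ov = 0.82 V, so the device is actually in triode.
In triode I_D = k_n[V_ov V_DS − ½ V_DS²] and I_D = (V_DD − V_DS)/R_D. Equating: 11.4 V_DS² − 19.71 V_DS + 3.35 = 0, giving V_DS = 0.191 V (the root below V_ov).
I_D = (3.35 − 0.191) / 84.5 = 0.0374 mA.

I_D = 0.0374 mA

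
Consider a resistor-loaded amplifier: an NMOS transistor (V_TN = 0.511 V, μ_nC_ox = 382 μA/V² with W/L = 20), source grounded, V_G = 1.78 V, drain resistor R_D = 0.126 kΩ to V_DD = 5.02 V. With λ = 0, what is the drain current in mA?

V_GS = V_G = 1.78 V, so V_ov = 1.78 − 0.511 = 1.27 V.
k_n = μ_nC_ox · (W/L) = 7.64 mA/V².
Assume saturation: I_D = ½ k_n V_ov² = 0.5 × 7.64 × 1.27² = 6.15 mA, giving V_DS = V_DD − I_D R_D = 5.02 − 6.15 × 0.126 = 4.24 V.
V_DS = 4.24 V ≥ V_ov = 1.27 V, confirming saturation.

I_D = 6.15 mA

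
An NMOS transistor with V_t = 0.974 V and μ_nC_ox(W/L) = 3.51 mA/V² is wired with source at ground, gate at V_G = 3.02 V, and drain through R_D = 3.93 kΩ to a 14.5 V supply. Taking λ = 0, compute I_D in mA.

I_D = 3.54 mA

V_GS = V_G = 3.02 V, so V_ov = 3.02 − 0.974 = 2.05 V.
Assume saturation: I_D = ½ k_n V_ov² = 0.5 × 3.51 × 2.05² = 7.35 mA, giving V_DS = V_DD − I_D R_D = 14.5 − 7.35 × 3.93 = -14.4 V.
But -14.4 V < V_ov = 2.05 V, so the device is actually in triode.
In triode I_D = k_n[V_ov V_DS − ½ V_DS²] and I_D = (V_DD − V_DS)/R_D. Equating: 6.9 V_DS² − 29.22 V_DS + 14.5 = 0, giving V_DS = 0.574 V (the root below V_ov).
I_D = (14.5 − 0.574) / 3.93 = 3.54 mA.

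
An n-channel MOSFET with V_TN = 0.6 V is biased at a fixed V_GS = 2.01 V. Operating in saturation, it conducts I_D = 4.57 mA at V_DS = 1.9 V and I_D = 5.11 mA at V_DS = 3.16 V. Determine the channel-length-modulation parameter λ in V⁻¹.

With V_GS fixed, I_D ∝ (1 + λ V_DS) in saturation, so I_D2/I_D1 = (1 + λ V_DS2)/(1 + λ V_DS1).
5.11/4.57 = 1.118 = (1 + 3.16 λ)/(1 + 1.9 λ).
Solving: λ (I_D1 V_DS2 − I_D2 V_DS1) = I_D2 − I_D1, so λ = (5.11 − 4.57) / (4.57 × 3.16 − 5.11 × 1.9) = 0.54 / 4.73 = 0.114 V⁻¹.

λ = 0.114 V⁻¹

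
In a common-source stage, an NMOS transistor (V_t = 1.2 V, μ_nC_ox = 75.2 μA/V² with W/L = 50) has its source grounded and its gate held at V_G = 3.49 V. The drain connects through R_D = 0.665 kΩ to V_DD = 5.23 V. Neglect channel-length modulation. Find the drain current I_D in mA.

V_GS = V_G = 3.49 V, so V_ov = 3.49 − 1.2 = 2.29 V.
k_n = μ_nC_ox · (W/L) = 3.76 mA/V².
Assume saturation: I_D = ½ k_n V_ov² = 0.5 × 3.76 × 2.29² = 9.86 mA, giving V_DS = V_DD − I_D R_D = 5.23 − 9.86 × 0.665 = -1.33 V.
But -1.33 V < V_ov = 2.29 V, so the device is actually in triode.
In triode I_D = k_n[V_ov V_DS − ½ V_DS²] and I_D = (V_DD − V_DS)/R_D. Equating: 1.25 V_DS² − 6.726 V_DS + 5.23 = 0, giving V_DS = 0.943 V (the root below V_ov).
I_D = (5.23 − 0.943) / 0.665 = 6.45 mA.

I_D = 6.45 mA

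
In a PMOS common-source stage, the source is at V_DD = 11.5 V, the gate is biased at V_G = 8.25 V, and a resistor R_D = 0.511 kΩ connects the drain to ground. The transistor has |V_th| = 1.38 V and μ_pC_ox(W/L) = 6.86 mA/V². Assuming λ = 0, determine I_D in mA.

V_SG = V_DD − V_G = 11.5 − 8.25 = 3.25 V, so V_ov = 3.25 − 1.38 = 1.87 V.
Assume saturation: I_D = ½ k_p V_ov² = 0.5 × 6.86 × 1.87² = 12 mA, giving V_SD = V_DD − I_D R_D = 11.5 − 12 × 0.511 = 5.37 V.
V_SD = 5.37 V ≥ V_ov = 1.87 V, confirming saturation.

I_D = 12.0 mA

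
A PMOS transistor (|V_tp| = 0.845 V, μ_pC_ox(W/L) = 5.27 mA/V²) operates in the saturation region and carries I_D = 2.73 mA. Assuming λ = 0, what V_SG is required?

In saturation I_D = ½ k_p (V_SG − |V_tp|)², so V_SG − |V_tp| = √(2 I_D / k_p) = √(2 × 2.73 / 5.27) = 1.02 V.
V_SG = 0.845 + 1.02 = 1.86 V.

V_SG = 1.86 V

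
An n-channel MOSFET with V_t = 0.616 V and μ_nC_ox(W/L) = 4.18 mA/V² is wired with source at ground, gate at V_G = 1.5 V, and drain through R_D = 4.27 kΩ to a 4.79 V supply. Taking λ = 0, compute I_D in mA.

I_D = 1.04 mA

V_GS = V_G = 1.5 V, so V_ov = 1.5 − 0.616 = 0.884 V.
Assume saturation: I_D = ½ k_n V_ov² = 0.5 × 4.18 × 0.884² = 1.63 mA, giving V_DS = V_DD − I_D R_D = 4.79 − 1.63 × 4.27 = -2.18 V.
But -2.18 V < V_ov = 0.884 V, so the device is actually in triode.
In triode I_D = k_n[V_ov V_DS − ½ V_DS²] and I_D = (V_DD − V_DS)/R_D. Equating: 8.92 V_DS² − 16.78 V_DS + 4.79 = 0, giving V_DS = 0.351 V (the root below V_ov).
I_D = (4.79 − 0.351) / 4.27 = 1.04 mA.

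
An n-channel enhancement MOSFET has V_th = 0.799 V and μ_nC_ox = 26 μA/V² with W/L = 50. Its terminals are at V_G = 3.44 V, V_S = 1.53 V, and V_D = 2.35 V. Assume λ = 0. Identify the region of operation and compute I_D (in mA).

Triode; I_D = 0.747 mA

V_GS = V_G − V_S = 3.44 − 1.53 = 1.91 V; V_DS = V_D − V_S = 2.35 − 1.53 = 0.82 V.
k_n = μ_nC_ox · (W/L) = 1.3 mA/V².
V_ov = V_GS − V_th = 1.91 − 0.799 = 1.11 V.
Since V_DS = 0.82 V < V_ov = 1.11 V, the device is in the triode region.
I_D = k_n [V_ov · V_DS − ½ V_DS²] = 1.3 × [1.11 × 0.82 − 0.5 × 0.82²] = 0.747 mA.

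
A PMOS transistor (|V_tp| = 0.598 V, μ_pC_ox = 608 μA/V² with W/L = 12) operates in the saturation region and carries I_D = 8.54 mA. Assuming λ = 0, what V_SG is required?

V_SG = 2.13 V

k_p = μ_pC_ox · (W/L) = 7.296 mA/V².
In saturation I_D = ½ k_p (V_SG − |V_tp|)², so V_SG − |V_tp| = √(2 I_D / k_p) = √(2 × 8.54 / 7.296) = 1.53 V.
V_SG = 0.598 + 1.53 = 2.13 V.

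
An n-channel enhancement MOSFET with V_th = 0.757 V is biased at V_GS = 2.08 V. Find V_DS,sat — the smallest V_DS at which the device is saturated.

The boundary between triode and saturation is V_DS = V_GS − V_th = V_ov.
V_ov = 2.08 − 0.757 = 1.32 V.

V_DS,sat = 1.32 V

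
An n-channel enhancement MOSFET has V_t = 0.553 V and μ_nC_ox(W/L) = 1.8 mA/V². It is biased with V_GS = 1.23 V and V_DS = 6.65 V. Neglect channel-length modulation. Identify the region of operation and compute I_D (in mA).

Saturation; I_D = 0.412 mA

V_ov = V_GS − V_t = 1.23 − 0.553 = 0.677 V.
Since V_DS = 6.65 V ≥ V_ov = 0.677 V, the device is in saturation.
I_D = ½ k_n V_ov² = 0.5 × 1.8 × 0.677² = 0.412 mA.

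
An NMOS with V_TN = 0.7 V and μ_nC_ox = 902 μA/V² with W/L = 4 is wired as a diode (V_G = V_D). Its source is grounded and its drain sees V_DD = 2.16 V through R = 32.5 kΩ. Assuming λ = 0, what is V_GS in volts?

V_GS = 0.850 V

With gate tied to drain, V_GS = V_DS ≥ V_GS − V_TN, so the device is in saturation.
k_n = μ_nC_ox · (W/L) = 3.608 mA/V².
KCL at the drain: ½ k_n (V_GS − V_TN)² = (V_DD − V_GS)/R.
Let x = V_GS − 0.7. Then 58.6 x² + x − 1.46 = 0, giving x = 0.15 V (positive root), so V_GS = 0.85 V.
I_D = (V_DD − V_GS)/R = (2.16 − 0.85) / 32.5 = 0.0403 mA.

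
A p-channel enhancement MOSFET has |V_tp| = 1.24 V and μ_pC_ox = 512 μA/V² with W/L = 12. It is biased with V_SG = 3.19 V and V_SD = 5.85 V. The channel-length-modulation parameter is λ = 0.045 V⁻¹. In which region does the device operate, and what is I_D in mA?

Saturation; I_D = 14.8 mA

k_p = μ_pC_ox · (W/L) = 6.144 mA/V².
V_ov = V_SG − |V_tp| = 3.19 − 1.24 = 1.95 V.
Since V_SD = 5.85 V ≥ V_ov = 1.95 V, the device is in saturation.
I_D = ½ k_p V_ov² (1 + λ V_SD) = 0.5 × 6.144 × 1.95² × (1 + 0.045 × 5.85) = 14.8 mA.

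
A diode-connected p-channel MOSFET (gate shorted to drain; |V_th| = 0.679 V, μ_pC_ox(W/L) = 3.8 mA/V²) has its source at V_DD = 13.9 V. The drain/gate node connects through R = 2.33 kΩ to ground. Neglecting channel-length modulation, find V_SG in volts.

V_SG = 2.30 V

With gate tied to drain, V_SG = V_SD ≥ V_SG − |V_th|, so the device is in saturation.
KCL at the drain: ½ k_p (V_SG − |V_th|)² = (V_DD − V_SG)/R.
Let x = V_SG − 0.679. Then 4.43 x² + x − 13.22 = 0, giving x = 1.62 V (positive root), so V_SG = 2.3 V.
I_D = (V_DD − V_SG)/R = (13.9 − 2.3) / 2.33 = 4.98 mA.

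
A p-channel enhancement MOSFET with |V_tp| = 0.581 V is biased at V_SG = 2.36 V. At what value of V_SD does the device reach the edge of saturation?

V_SD,sat = 1.78 V

The boundary between triode and saturation is V_SD = V_SG − |V_tp| = V_ov.
V_ov = 2.36 − 0.581 = 1.78 V.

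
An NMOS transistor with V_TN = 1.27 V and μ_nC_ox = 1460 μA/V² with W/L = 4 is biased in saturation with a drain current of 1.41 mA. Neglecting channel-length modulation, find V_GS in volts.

V_GS = 1.96 V

k_n = μ_nC_ox · (W/L) = 5.84 mA/V².
In saturation I_D = ½ k_n (V_GS − V_TN)², so V_GS − V_TN = √(2 I_D / k_n) = √(2 × 1.41 / 5.84) = 0.695 V.
V_GS = 1.27 + 0.695 = 1.96 V.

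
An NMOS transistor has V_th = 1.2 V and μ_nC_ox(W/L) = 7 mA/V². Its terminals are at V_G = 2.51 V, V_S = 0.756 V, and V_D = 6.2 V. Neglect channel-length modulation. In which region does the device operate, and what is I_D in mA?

Saturation; I_D = 1.07 mA

V_GS = V_G − V_S = 2.51 − 0.756 = 1.75 V; V_DS = V_D − V_S = 6.2 − 0.756 = 5.44 V.
V_ov = V_GS − V_th = 1.75 − 1.2 = 0.554 V.
Since V_DS = 5.44 V ≥ V_ov = 0.554 V, the device is in saturation.
I_D = ½ k_n V_ov² = 0.5 × 7 × 0.554² = 1.07 mA.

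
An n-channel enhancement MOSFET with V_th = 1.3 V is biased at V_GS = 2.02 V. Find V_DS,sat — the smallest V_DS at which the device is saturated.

V_DS,sat = 0.720 V

The boundary between triode and saturation is V_DS = V_GS − V_th = V_ov.
V_ov = 2.02 − 1.3 = 0.72 V.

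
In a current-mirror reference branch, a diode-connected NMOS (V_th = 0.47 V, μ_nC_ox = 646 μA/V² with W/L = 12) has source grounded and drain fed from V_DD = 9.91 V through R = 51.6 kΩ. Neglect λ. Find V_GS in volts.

With gate tied to drain, V_GS = V_DS ≥ V_GS − V_th, so the device is in saturation.
k_n = μ_nC_ox · (W/L) = 7.752 mA/V².
KCL at the drain: ½ k_n (V_GS − V_th)² = (V_DD − V_GS)/R.
Let x = V_GS − 0.47. Then 200 x² + x − 9.44 = 0, giving x = 0.215 V (positive root), so V_GS = 0.685 V.
I_D = (V_DD − V_GS)/R = (9.91 − 0.685) / 51.6 = 0.179 mA.

V_GS = 0.685 V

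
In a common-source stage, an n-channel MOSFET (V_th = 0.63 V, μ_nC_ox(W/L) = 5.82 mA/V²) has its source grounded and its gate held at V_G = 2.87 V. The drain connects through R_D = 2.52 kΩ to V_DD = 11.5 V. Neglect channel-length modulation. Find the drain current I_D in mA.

I_D = 4.42 mA

V_GS = V_G = 2.87 V, so V_ov = 2.87 − 0.63 = 2.24 V.
Assume saturation: I_D = ½ k_n V_ov² = 0.5 × 5.82 × 2.24² = 14.6 mA, giving V_DS = V_DD − I_D R_D = 11.5 − 14.6 × 2.52 = -25.3 V.
But -25.3 V < V_ov = 2.24 V, so the device is actually in triode.
In triode I_D = k_n[V_ov V_DS − ½ V_DS²] and I_D = (V_DD − V_DS)/R_D. Equating: 7.33 V_DS² − 33.85 V_DS + 11.5 = 0, giving V_DS = 0.369 V (the root below V_ov).
I_D = (11.5 − 0.369) / 2.52 = 4.42 mA.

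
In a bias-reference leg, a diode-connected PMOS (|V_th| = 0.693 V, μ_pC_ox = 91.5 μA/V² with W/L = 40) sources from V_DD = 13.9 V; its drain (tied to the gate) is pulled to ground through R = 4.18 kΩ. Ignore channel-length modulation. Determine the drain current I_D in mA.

I_D = 2.86 mA

With gate tied to drain, V_SG = V_SD ≥ V_SG − |V_th|, so the device is in saturation.
k_p = μ_pC_ox · (W/L) = 3.66 mA/V².
KCL at the drain: ½ k_p (V_SG − |V_th|)² = (V_DD − V_SG)/R.
Let x = V_SG − 0.693. Then 7.65 x² + x − 13.21 = 0, giving x = 1.25 V (positive root), so V_SG = 1.94 V.
I_D = (V_DD − V_SG)/R = (13.9 − 1.94) / 4.18 = 2.86 mA.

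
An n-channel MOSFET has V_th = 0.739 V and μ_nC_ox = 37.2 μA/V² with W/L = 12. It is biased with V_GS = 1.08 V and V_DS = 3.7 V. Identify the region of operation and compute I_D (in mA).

k_n = μ_nC_ox · (W/L) = 0.4464 mA/V².
V_ov = V_GS − V_th = 1.08 − 0.739 = 0.341 V.
Since V_DS = 3.7 V ≥ V_ov = 0.341 V, the device is in saturation.
I_D = ½ k_n V_ov² = 0.5 × 0.4464 × 0.341² = 0.026 mA.

Saturation; I_D = 0.0260 mA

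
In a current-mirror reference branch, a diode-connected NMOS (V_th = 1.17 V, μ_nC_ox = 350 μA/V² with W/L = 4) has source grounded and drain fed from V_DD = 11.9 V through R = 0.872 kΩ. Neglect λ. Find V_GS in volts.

V_GS = 4.62 V

With gate tied to drain, V_GS = V_DS ≥ V_GS − V_th, so the device is in saturation.
k_n = μ_nC_ox · (W/L) = 1.4 mA/V².
KCL at the drain: ½ k_n (V_GS − V_th)² = (V_DD − V_GS)/R.
Let x = V_GS − 1.17. Then 0.61 x² + x − 10.73 = 0, giving x = 3.45 V (positive root), so V_GS = 4.62 V.
I_D = (V_DD − V_GS)/R = (11.9 − 4.62) / 0.872 = 8.35 mA.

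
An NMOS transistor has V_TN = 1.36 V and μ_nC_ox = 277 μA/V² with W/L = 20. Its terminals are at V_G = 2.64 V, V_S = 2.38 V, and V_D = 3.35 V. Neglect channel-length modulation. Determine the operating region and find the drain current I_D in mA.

V_GS = V_G − V_S = 2.64 − 2.38 = 0.26 V; V_DS = V_D − V_S = 3.35 − 2.38 = 0.97 V.
V_GS = 0.26 V < V_TN = 1.36 V, so the transistor is in cutoff.

Cutoff; I_D = 0 mA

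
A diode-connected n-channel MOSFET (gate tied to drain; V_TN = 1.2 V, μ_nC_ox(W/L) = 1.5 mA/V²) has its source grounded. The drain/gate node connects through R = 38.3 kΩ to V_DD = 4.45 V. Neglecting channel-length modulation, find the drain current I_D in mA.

With gate tied to drain, V_GS = V_DS ≥ V_GS − V_TN, so the device is in saturation.
KCL at the drain: ½ k_n (V_GS − V_TN)² = (V_DD − V_GS)/R.
Let x = V_GS − 1.2. Then 28.7 x² + x − 3.25 = 0, giving x = 0.319 V (positive root), so V_GS = 1.52 V.
I_D = (V_DD − V_GS)/R = (4.45 − 1.52) / 38.3 = 0.0765 mA.

I_D = 0.0765 mA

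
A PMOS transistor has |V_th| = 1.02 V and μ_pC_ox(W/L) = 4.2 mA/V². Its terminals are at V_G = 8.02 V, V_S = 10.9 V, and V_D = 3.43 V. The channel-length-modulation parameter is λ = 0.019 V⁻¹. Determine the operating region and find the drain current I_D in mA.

Saturation; I_D = 8.30 mA

V_SG = V_S − V_G = 10.9 − 8.02 = 2.88 V; V_SD = V_S − V_D = 10.9 − 3.43 = 7.47 V.
V_ov = V_SG − |V_th| = 2.88 − 1.02 = 1.86 V.
Since V_SD = 7.47 V ≥ V_ov = 1.86 V, the device is in saturation.
I_D = ½ k_p V_ov² (1 + λ V_SD) = 0.5 × 4.2 × 1.86² × (1 + 0.019 × 7.47) = 8.3 mA.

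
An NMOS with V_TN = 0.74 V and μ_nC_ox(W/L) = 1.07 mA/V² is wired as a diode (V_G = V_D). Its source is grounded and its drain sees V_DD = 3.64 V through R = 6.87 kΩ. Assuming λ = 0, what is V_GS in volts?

V_GS = 1.50 V

With gate tied to drain, V_GS = V_DS ≥ V_GS − V_TN, so the device is in saturation.
KCL at the drain: ½ k_n (V_GS − V_TN)² = (V_DD − V_GS)/R.
Let x = V_GS − 0.74. Then 3.68 x² + x − 2.9 = 0, giving x = 0.763 V (positive root), so V_GS = 1.5 V.
I_D = (V_DD − V_GS)/R = (3.64 − 1.5) / 6.87 = 0.311 mA.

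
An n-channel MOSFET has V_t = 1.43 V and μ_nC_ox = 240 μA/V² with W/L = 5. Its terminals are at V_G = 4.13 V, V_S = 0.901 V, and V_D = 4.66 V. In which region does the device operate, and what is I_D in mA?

V_GS = V_G − V_S = 4.13 − 0.901 = 3.23 V; V_DS = V_D − V_S = 4.66 − 0.901 = 3.76 V.
k_n = μ_nC_ox · (W/L) = 1.2 mA/V².
V_ov = V_GS − V_t = 3.23 − 1.43 = 1.8 V.
Since V_DS = 3.76 V ≥ V_ov = 1.8 V, the device is in saturation.
I_D = ½ k_n V_ov² = 0.5 × 1.2 × 1.8² = 1.94 mA.

Saturation; I_D = 1.94 mA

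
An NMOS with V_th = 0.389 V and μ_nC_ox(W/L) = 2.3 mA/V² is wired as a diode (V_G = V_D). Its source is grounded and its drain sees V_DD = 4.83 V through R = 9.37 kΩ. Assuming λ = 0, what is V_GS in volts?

V_GS = 0.986 V

With gate tied to drain, V_GS = V_DS ≥ V_GS − V_th, so the device is in saturation.
KCL at the drain: ½ k_n (V_GS − V_th)² = (V_DD − V_GS)/R.
Let x = V_GS − 0.389. Then 10.8 x² + x − 4.441 = 0, giving x = 0.597 V (positive root), so V_GS = 0.986 V.
I_D = (V_DD − V_GS)/R = (4.83 − 0.986) / 9.37 = 0.41 mA.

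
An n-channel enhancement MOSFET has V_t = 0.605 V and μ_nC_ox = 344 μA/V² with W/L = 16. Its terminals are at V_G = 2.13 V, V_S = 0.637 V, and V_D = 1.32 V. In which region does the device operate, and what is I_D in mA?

V_GS = V_G − V_S = 2.13 − 0.637 = 1.49 V; V_DS = V_D − V_S = 1.32 − 0.637 = 0.683 V.
k_n = μ_nC_ox · (W/L) = 5.504 mA/V².
V_ov = V_GS − V_t = 1.49 − 0.605 = 0.888 V.
Since V_DS = 0.683 V < V_ov = 0.888 V, the device is in the triode region.
I_D = k_n [V_ov · V_DS − ½ V_DS²] = 5.504 × [0.888 × 0.683 − 0.5 × 0.683²] = 2.05 mA.

Triode; I_D = 2.05 mA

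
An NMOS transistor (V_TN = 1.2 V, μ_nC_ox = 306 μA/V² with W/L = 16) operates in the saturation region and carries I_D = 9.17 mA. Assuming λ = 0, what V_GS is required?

V_GS = 3.14 V

k_n = μ_nC_ox · (W/L) = 4.896 mA/V².
In saturation I_D = ½ k_n (V_GS − V_TN)², so V_GS − V_TN = √(2 I_D / k_n) = √(2 × 9.17 / 4.896) = 1.94 V.
V_GS = 1.2 + 1.94 = 3.14 V.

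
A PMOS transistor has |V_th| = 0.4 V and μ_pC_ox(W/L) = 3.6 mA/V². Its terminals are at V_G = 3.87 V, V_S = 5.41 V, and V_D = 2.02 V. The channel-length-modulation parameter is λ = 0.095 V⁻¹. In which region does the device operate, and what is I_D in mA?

Saturation; I_D = 3.09 mA

V_SG = V_S − V_G = 5.41 − 3.87 = 1.54 V; V_SD = V_S − V_D = 5.41 − 2.02 = 3.39 V.
V_ov = V_SG − |V_th| = 1.54 − 0.4 = 1.14 V.
Since V_SD = 3.39 V ≥ V_ov = 1.14 V, the device is in saturation.
I_D = ½ k_p V_ov² (1 + λ V_SD) = 0.5 × 3.6 × 1.14² × (1 + 0.095 × 3.39) = 3.09 mA.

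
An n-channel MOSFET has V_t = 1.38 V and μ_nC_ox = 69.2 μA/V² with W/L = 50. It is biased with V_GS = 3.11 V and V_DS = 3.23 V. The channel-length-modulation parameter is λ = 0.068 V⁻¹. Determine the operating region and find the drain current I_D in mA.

Saturation; I_D = 6.31 mA

k_n = μ_nC_ox · (W/L) = 3.46 mA/V².
V_ov = V_GS − V_t = 3.11 − 1.38 = 1.73 V.
Since V_DS = 3.23 V ≥ V_ov = 1.73 V, the device is in saturation.
I_D = ½ k_n V_ov² (1 + λ V_DS) = 0.5 × 3.46 × 1.73² × (1 + 0.068 × 3.23) = 6.31 mA.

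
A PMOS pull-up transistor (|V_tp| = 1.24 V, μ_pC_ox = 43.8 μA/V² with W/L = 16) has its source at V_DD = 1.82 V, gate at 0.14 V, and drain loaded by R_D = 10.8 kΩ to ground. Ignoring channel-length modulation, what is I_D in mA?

V_SG = V_DD − V_G = 1.82 − 0.14 = 1.68 V, so V_ov = 1.68 − 1.24 = 0.44 V.
k_p = μ_pC_ox · (W/L) = 0.7008 mA/V².
Assume saturation: I_D = ½ k_p V_ov² = 0.5 × 0.7008 × 0.44² = 0.0678 mA, giving V_SD = V_DD − I_D R_D = 1.82 − 0.0678 × 10.8 = 1.09 V.
V_SD = 1.09 V ≥ V_ov = 0.44 V, confirming saturation.

I_D = 0.0678 mA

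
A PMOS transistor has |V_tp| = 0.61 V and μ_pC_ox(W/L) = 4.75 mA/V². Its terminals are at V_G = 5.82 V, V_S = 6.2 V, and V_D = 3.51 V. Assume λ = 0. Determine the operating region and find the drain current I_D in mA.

Cutoff; I_D = 0 mA

V_SG = V_S − V_G = 6.2 − 5.82 = 0.38 V; V_SD = V_S − V_D = 6.2 − 3.51 = 2.69 V.
V_SG = 0.38 V < |V_tp| = 0.61 V, so the transistor is in cutoff.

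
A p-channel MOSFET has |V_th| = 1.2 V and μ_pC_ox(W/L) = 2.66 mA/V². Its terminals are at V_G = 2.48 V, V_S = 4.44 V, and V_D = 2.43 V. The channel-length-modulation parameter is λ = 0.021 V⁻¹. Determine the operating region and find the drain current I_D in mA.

Saturation; I_D = 0.801 mA

V_SG = V_S − V_G = 4.44 − 2.48 = 1.96 V; V_SD = V_S − V_D = 4.44 − 2.43 = 2.01 V.
V_ov = V_SG − |V_th| = 1.96 − 1.2 = 0.76 V.
Since V_SD = 2.01 V ≥ V_ov = 0.76 V, the device is in saturation.
I_D = ½ k_p V_ov² (1 + λ V_SD) = 0.5 × 2.66 × 0.76² × (1 + 0.021 × 2.01) = 0.801 mA.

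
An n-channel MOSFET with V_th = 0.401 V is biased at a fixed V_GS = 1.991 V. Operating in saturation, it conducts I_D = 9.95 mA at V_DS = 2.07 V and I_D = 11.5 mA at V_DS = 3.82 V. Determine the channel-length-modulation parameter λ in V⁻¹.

With V_GS fixed, I_D ∝ (1 + λ V_DS) in saturation, so I_D2/I_D1 = (1 + λ V_DS2)/(1 + λ V_DS1).
11.5/9.95 = 1.156 = (1 + 3.82 λ)/(1 + 2.07 λ).
Solving: λ (I_D1 V_DS2 − I_D2 V_DS1) = I_D2 − I_D1, so λ = (11.5 − 9.95) / (9.95 × 3.82 − 11.5 × 2.07) = 1.55 / 14.2 = 0.109 V⁻¹.

λ = 0.109 V⁻¹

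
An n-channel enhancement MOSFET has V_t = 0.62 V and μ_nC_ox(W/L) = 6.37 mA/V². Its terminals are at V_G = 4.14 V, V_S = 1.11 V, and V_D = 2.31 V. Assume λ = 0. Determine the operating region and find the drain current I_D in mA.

Triode; I_D = 13.8 mA

V_GS = V_G − V_S = 4.14 − 1.11 = 3.03 V; V_DS = V_D − V_S = 2.31 − 1.11 = 1.2 V.
V_ov = V_GS − V_t = 3.03 − 0.62 = 2.41 V.
Since V_DS = 1.2 V < V_ov = 2.41 V, the device is in the triode region.
I_D = k_n [V_ov · V_DS − ½ V_DS²] = 6.37 × [2.41 × 1.2 − 0.5 × 1.2²] = 13.8 mA.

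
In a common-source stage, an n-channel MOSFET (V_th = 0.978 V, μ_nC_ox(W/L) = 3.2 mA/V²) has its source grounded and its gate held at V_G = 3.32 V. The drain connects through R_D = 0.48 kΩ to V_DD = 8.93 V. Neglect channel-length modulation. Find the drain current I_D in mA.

I_D = 8.78 mA

V_GS = V_G = 3.32 V, so V_ov = 3.32 − 0.978 = 2.34 V.
Assume saturation: I_D = ½ k_n V_ov² = 0.5 × 3.2 × 2.34² = 8.78 mA, giving V_DS = V_DD − I_D R_D = 8.93 − 8.78 × 0.48 = 4.72 V.
V_DS = 4.72 V ≥ V_ov = 2.34 V, confirming saturation.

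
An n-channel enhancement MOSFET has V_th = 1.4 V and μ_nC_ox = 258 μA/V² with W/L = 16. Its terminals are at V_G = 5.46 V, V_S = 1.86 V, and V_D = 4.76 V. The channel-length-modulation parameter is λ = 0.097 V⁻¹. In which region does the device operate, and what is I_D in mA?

V_GS = V_G − V_S = 5.46 − 1.86 = 3.6 V; V_DS = V_D − V_S = 4.76 − 1.86 = 2.9 V.
k_n = μ_nC_ox · (W/L) = 4.128 mA/V².
V_ov = V_GS − V_th = 3.6 − 1.4 = 2.2 V.
Since V_DS = 2.9 V ≥ V_ov = 2.2 V, the device is in saturation.
I_D = ½ k_n V_ov² (1 + λ V_DS) = 0.5 × 4.128 × 2.2² × (1 + 0.097 × 2.9) = 12.8 mA.

Saturation; I_D = 12.8 mA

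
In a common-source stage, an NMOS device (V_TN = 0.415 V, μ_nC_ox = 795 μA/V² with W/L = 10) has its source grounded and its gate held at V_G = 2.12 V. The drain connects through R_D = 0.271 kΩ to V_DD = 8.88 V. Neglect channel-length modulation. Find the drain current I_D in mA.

V_GS = V_G = 2.12 V, so V_ov = 2.12 − 0.415 = 1.71 V.
k_n = μ_nC_ox · (W/L) = 7.95 mA/V².
Assume saturation: I_D = ½ k_n V_ov² = 0.5 × 7.95 × 1.71² = 11.6 mA, giving V_DS = V_DD − I_D R_D = 8.88 − 11.6 × 0.271 = 5.75 V.
V_DS = 5.75 V ≥ V_ov = 1.71 V, confirming saturation.

I_D = 11.6 mA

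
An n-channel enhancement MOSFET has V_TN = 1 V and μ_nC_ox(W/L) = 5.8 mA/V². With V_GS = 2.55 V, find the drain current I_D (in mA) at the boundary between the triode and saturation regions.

At the boundary V_DS = V_ov = V_GS − V_TN = 2.55 − 1 = 1.55 V.
I_D = ½ k_n V_ov² = 0.5 × 5.8 × 1.55² = 6.97 mA.

I_D = 6.97 mA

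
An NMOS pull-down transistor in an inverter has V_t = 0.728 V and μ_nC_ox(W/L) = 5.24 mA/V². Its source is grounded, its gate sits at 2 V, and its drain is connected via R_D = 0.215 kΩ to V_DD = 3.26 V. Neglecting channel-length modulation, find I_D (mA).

V_GS = V_G = 2 V, so V_ov = 2 − 0.728 = 1.27 V.
Assume saturation: I_D = ½ k_n V_ov² = 0.5 × 5.24 × 1.27² = 4.24 mA, giving V_DS = V_DD − I_D R_D = 3.26 − 4.24 × 0.215 = 2.35 V.
V_DS = 2.35 V ≥ V_ov = 1.27 V, confirming saturation.

I_D = 4.24 mA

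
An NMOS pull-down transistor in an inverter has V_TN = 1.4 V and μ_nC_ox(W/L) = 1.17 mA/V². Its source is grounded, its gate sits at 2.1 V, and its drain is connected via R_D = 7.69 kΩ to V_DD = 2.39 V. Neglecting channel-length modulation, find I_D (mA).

V_GS = V_G = 2.1 V, so V_ov = 2.1 − 1.4 = 0.7 V.
Assume saturation: I_D = ½ k_n V_ov² = 0.5 × 1.17 × 0.7² = 0.287 mA, giving V_DS = V_DD − I_D R_D = 2.39 − 0.287 × 7.69 = 0.186 V.
But 0.186 V < V_ov = 0.7 V, so the device is actually in triode.
In triode I_D = k_n[V_ov V_DS − ½ V_DS²] and I_D = (V_DD − V_DS)/R_D. Equating: 4.5 V_DS² − 7.298 V_DS + 2.39 = 0, giving V_DS = 0.455 V (the root below V_ov).
I_D = (2.39 − 0.455) / 7.69 = 0.252 mA.

I_D = 0.252 mA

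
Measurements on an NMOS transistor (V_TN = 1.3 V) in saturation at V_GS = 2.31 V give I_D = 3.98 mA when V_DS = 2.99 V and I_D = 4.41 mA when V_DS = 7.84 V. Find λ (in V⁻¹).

With V_GS fixed, I_D ∝ (1 + λ V_DS) in saturation, so I_D2/I_D1 = (1 + λ V_DS2)/(1 + λ V_DS1).
4.41/3.98 = 1.108 = (1 + 7.84 λ)/(1 + 2.99 λ).
Solving: λ (I_D1 V_DS2 − I_D2 V_DS1) = I_D2 − I_D1, so λ = (4.41 − 3.98) / (3.98 × 7.84 − 4.41 × 2.99) = 0.43 / 18 = 0.0239 V⁻¹.

λ = 0.0239 V⁻¹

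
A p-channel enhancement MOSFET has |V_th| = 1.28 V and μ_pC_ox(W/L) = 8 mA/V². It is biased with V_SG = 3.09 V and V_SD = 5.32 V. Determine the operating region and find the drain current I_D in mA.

V_ov = V_SG − |V_th| = 3.09 − 1.28 = 1.81 V.
Since V_SD = 5.32 V ≥ V_ov = 1.81 V, the device is in saturation.
I_D = ½ k_p V_ov² = 0.5 × 8 × 1.81² = 13.1 mA.

Saturation; I_D = 13.1 mA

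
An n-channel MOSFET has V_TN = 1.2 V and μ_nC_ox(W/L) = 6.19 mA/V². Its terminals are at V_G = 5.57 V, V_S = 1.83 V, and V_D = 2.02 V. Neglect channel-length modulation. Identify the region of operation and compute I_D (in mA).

Triode; I_D = 2.88 mA

V_GS = V_G − V_S = 5.57 − 1.83 = 3.74 V; V_DS = V_D − V_S = 2.02 − 1.83 = 0.19 V.
V_ov = V_GS − V_TN = 3.74 − 1.2 = 2.54 V.
Since V_DS = 0.19 V < V_ov = 2.54 V, the device is in the triode region.
I_D = k_n [V_ov · V_DS − ½ V_DS²] = 6.19 × [2.54 × 0.19 − 0.5 × 0.19²] = 2.88 mA.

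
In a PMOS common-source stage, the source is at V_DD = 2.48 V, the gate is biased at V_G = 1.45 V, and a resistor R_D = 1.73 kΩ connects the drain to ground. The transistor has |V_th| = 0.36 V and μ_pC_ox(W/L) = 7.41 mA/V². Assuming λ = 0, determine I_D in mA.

V_SG = V_DD − V_G = 2.48 − 1.45 = 1.03 V, so V_ov = 1.03 − 0.36 = 0.67 V.
Assume saturation: I_D = ½ k_p V_ov² = 0.5 × 7.41 × 0.67² = 1.66 mA, giving V_SD = V_DD − I_D R_D = 2.48 − 1.66 × 1.73 = -0.397 V.
But -0.397 V < V_ov = 0.67 V, so the device is actually in triode.
In triode I_D = k_p[V_ov V_SD − ½ V_SD²] and I_D = (V_DD − V_SD)/R_D. Equating: 6.41 V_SD² − 9.589 V_SD + 2.48 = 0, giving V_SD = 0.333 V (the root below V_ov).
I_D = (2.48 − 0.333) / 1.73 = 1.24 mA.

I_D = 1.24 mA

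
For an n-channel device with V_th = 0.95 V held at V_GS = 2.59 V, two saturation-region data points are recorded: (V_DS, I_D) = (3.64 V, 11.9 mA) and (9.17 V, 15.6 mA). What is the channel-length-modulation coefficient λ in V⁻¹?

With V_GS fixed, I_D ∝ (1 + λ V_DS) in saturation, so I_D2/I_D1 = (1 + λ V_DS2)/(1 + λ V_DS1).
15.6/11.9 = 1.311 = (1 + 9.17 λ)/(1 + 3.64 λ).
Solving: λ (I_D1 V_DS2 − I_D2 V_DS1) = I_D2 − I_D1, so λ = (15.6 − 11.9) / (11.9 × 9.17 − 15.6 × 3.64) = 3.7 / 52.3 = 0.0707 V⁻¹.

λ = 0.0707 V⁻¹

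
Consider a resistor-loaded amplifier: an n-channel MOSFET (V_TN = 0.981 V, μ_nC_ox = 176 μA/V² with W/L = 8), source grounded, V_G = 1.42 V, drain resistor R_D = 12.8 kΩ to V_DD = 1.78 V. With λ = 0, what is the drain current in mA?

I_D = 0.117 mA

V_GS = V_G = 1.42 V, so V_ov = 1.42 − 0.981 = 0.439 V.
k_n = μ_nC_ox · (W/L) = 1.408 mA/V².
Assume saturation: I_D = ½ k_n V_ov² = 0.5 × 1.408 × 0.439² = 0.136 mA, giving V_DS = V_DD − I_D R_D = 1.78 − 0.136 × 12.8 = 0.0434 V.
But 0.0434 V < V_ov = 0.439 V, so the device is actually in triode.
In triode I_D = k_n[V_ov V_DS − ½ V_DS²] and I_D = (V_DD − V_DS)/R_D. Equating: 9.01 V_DS² − 8.912 V_DS + 1.78 = 0, giving V_DS = 0.278 V (the root below V_ov).
I_D = (1.78 − 0.278) / 12.8 = 0.117 mA.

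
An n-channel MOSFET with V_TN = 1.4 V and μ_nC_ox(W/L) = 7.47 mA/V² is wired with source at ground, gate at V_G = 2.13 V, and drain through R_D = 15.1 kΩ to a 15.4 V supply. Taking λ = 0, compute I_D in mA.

V_GS = V_G = 2.13 V, so V_ov = 2.13 − 1.4 = 0.73 V.
Assume saturation: I_D = ½ k_n V_ov² = 0.5 × 7.47 × 0.73² = 1.99 mA, giving V_DS = V_DD − I_D R_D = 15.4 − 1.99 × 15.1 = -14.7 V.
But -14.7 V < V_ov = 0.73 V, so the device is actually in triode.
In triode I_D = k_n[V_ov V_DS − ½ V_DS²] and I_D = (V_DD − V_DS)/R_D. Equating: 56.4 V_DS² − 83.34 V_DS + 15.4 = 0, giving V_DS = 0.217 V (the root below V_ov).
I_D = (15.4 − 0.217) / 15.1 = 1.01 mA.

I_D = 1.01 mA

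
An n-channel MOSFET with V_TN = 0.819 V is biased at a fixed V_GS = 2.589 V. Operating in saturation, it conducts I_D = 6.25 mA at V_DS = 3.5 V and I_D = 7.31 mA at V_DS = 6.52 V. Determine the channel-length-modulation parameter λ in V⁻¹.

λ = 0.0699 V⁻¹

With V_GS fixed, I_D ∝ (1 + λ V_DS) in saturation, so I_D2/I_D1 = (1 + λ V_DS2)/(1 + λ V_DS1).
7.31/6.25 = 1.17 = (1 + 6.52 λ)/(1 + 3.5 λ).
Solving: λ (I_D1 V_DS2 − I_D2 V_DS1) = I_D2 − I_D1, so λ = (7.31 − 6.25) / (6.25 × 6.52 − 7.31 × 3.5) = 1.06 / 15.2 = 0.0699 V⁻¹.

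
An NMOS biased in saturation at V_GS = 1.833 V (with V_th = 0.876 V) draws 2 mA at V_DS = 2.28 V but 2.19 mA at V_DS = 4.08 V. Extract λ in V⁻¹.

λ = 0.0600 V⁻¹

With V_GS fixed, I_D ∝ (1 + λ V_DS) in saturation, so I_D2/I_D1 = (1 + λ V_DS2)/(1 + λ V_DS1).
2.19/2 = 1.095 = (1 + 4.08 λ)/(1 + 2.28 λ).
Solving: λ (I_D1 V_DS2 − I_D2 V_DS1) = I_D2 − I_D1, so λ = (2.19 − 2) / (2 × 4.08 − 2.19 × 2.28) = 0.19 / 3.17 = 0.06 V⁻¹.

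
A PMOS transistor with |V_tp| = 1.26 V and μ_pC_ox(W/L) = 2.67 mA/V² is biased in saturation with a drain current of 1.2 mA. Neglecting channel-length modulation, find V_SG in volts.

V_SG = 2.21 V

In saturation I_D = ½ k_p (V_SG − |V_tp|)², so V_SG − |V_tp| = √(2 I_D / k_p) = √(2 × 1.2 / 2.67) = 0.948 V.
V_SG = 1.26 + 0.948 = 2.21 V.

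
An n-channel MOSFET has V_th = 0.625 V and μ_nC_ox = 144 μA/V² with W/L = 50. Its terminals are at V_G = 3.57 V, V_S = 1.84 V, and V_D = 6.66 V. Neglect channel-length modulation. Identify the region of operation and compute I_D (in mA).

Saturation; I_D = 4.40 mA

V_GS = V_G − V_S = 3.57 − 1.84 = 1.73 V; V_DS = V_D − V_S = 6.66 − 1.84 = 4.82 V.
k_n = μ_nC_ox · (W/L) = 7.2 mA/V².
V_ov = V_GS − V_th = 1.73 − 0.625 = 1.1 V.
Since V_DS = 4.82 V ≥ V_ov = 1.1 V, the device is in saturation.
I_D = ½ k_n V_ov² = 0.5 × 7.2 × 1.1² = 4.4 mA.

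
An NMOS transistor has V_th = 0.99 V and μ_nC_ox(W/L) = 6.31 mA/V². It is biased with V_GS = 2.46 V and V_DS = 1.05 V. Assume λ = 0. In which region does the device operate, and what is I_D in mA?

Triode; I_D = 6.26 mA

V_ov = V_GS − V_th = 2.46 − 0.99 = 1.47 V.
Since V_DS = 1.05 V < V_ov = 1.47 V, the device is in the triode region.
I_D = k_n [V_ov · V_DS − ½ V_DS²] = 6.31 × [1.47 × 1.05 − 0.5 × 1.05²] = 6.26 mA.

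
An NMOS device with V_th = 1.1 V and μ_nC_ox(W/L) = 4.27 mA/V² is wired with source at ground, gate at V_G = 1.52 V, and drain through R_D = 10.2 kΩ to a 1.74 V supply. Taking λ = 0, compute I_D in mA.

V_GS = V_G = 1.52 V, so V_ov = 1.52 − 1.1 = 0.42 V.
Assume saturation: I_D = ½ k_n V_ov² = 0.5 × 4.27 × 0.42² = 0.377 mA, giving V_DS = V_DD − I_D R_D = 1.74 − 0.377 × 10.2 = -2.1 V.
But -2.1 V < V_ov = 0.42 V, so the device is actually in triode.
In triode I_D = k_n[V_ov V_DS − ½ V_DS²] and I_D = (V_DD − V_DS)/R_D. Equating: 21.8 V_DS² − 19.29 V_DS + 1.74 = 0, giving V_DS = 0.102 V (the root below V_ov).
I_D = (1.74 − 0.102) / 10.2 = 0.161 mA.

I_D = 0.161 mA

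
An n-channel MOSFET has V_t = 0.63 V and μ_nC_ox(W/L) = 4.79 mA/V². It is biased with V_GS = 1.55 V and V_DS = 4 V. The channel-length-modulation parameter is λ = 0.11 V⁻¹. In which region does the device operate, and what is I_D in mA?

Saturation; I_D = 2.92 mA

V_ov = V_GS − V_t = 1.55 − 0.63 = 0.92 V.
Since V_DS = 4 V ≥ V_ov = 0.92 V, the device is in saturation.
I_D = ½ k_n V_ov² (1 + λ V_DS) = 0.5 × 4.79 × 0.92² × (1 + 0.11 × 4) = 2.92 mA.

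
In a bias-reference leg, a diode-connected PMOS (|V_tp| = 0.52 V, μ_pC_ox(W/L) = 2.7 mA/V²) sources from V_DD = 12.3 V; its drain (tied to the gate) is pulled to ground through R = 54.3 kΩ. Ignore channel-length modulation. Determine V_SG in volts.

With gate tied to drain, V_SG = V_SD ≥ V_SG − |V_tp|, so the device is in saturation.
KCL at the drain: ½ k_p (V_SG − |V_tp|)² = (V_DD − V_SG)/R.
Let x = V_SG − 0.52. Then 73.3 x² + x − 11.78 = 0, giving x = 0.394 V (positive root), so V_SG = 0.914 V.
I_D = (V_DD − V_SG)/R = (12.3 − 0.914) / 54.3 = 0.21 mA.

V_SG = 0.914 V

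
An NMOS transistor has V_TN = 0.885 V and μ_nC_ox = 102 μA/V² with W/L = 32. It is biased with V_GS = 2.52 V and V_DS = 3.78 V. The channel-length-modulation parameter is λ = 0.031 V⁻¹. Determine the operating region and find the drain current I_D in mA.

Saturation; I_D = 4.87 mA

k_n = μ_nC_ox · (W/L) = 3.264 mA/V².
V_ov = V_GS − V_TN = 2.52 − 0.885 = 1.64 V.
Since V_DS = 3.78 V ≥ V_ov = 1.64 V, the device is in saturation.
I_D = ½ k_n V_ov² (1 + λ V_DS) = 0.5 × 3.264 × 1.64² × (1 + 0.031 × 3.78) = 4.87 mA.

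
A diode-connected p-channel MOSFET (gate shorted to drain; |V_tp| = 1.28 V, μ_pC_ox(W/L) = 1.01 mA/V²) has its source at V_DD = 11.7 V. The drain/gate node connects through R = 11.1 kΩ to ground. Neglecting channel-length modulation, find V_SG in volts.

With gate tied to drain, V_SG = V_SD ≥ V_SG − |V_tp|, so the device is in saturation.
KCL at the drain: ½ k_p (V_SG − |V_tp|)² = (V_DD − V_SG)/R.
Let x = V_SG − 1.28. Then 5.61 x² + x − 10.42 = 0, giving x = 1.28 V (positive root), so V_SG = 2.56 V.
I_D = (V_DD − V_SG)/R = (11.7 − 2.56) / 11.1 = 0.824 mA.

V_SG = 2.56 V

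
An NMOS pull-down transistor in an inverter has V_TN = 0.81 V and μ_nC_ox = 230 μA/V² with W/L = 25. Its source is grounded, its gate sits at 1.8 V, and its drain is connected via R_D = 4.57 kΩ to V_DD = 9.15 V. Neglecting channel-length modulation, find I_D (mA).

V_GS = V_G = 1.8 V, so V_ov = 1.8 − 0.81 = 0.99 V.
k_n = μ_nC_ox · (W/L) = 5.75 mA/V².
Assume saturation: I_D = ½ k_n V_ov² = 0.5 × 5.75 × 0.99² = 2.82 mA, giving V_DS = V_DD − I_D R_D = 9.15 − 2.82 × 4.57 = -3.73 V.
But -3.73 V < V_ov = 0.99 V, so the device is actually in triode.
In triode I_D = k_n[V_ov V_DS − ½ V_DS²] and I_D = (V_DD − V_DS)/R_D. Equating: 13.1 V_DS² − 27.01 V_DS + 9.15 = 0, giving V_DS = 0.428 V (the root below V_ov).
I_D = (9.15 − 0.428) / 4.57 = 1.91 mA.

I_D = 1.91 mA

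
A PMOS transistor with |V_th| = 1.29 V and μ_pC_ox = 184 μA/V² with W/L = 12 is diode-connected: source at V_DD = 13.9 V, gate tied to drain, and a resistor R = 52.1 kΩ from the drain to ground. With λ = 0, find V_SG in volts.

V_SG = 1.75 V

With gate tied to drain, V_SG = V_SD ≥ V_SG − |V_th|, so the device is in saturation.
k_p = μ_pC_ox · (W/L) = 2.208 mA/V².
KCL at the drain: ½ k_p (V_SG − |V_th|)² = (V_DD − V_SG)/R.
Let x = V_SG − 1.29. Then 57.5 x² + x − 12.61 = 0, giving x = 0.46 V (positive root), so V_SG = 1.75 V.
I_D = (V_DD − V_SG)/R = (13.9 − 1.75) / 52.1 = 0.233 mA.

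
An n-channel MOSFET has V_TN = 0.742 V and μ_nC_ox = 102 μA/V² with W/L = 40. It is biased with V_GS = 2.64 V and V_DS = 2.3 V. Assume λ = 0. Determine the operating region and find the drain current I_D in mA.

k_n = μ_nC_ox · (W/L) = 4.08 mA/V².
V_ov = V_GS − V_TN = 2.64 − 0.742 = 1.9 V.
Since V_DS = 2.3 V ≥ V_ov = 1.9 V, the device is in saturation.
I_D = ½ k_n V_ov² = 0.5 × 4.08 × 1.9² = 7.35 mA.

Saturation; I_D = 7.35 mA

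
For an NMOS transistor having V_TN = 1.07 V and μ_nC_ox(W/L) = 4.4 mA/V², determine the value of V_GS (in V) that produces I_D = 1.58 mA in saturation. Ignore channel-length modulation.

V_GS = 1.92 V

In saturation I_D = ½ k_n (V_GS − V_TN)², so V_GS − V_TN = √(2 I_D / k_n) = √(2 × 1.58 / 4.4) = 0.847 V.
V_GS = 1.07 + 0.847 = 1.92 V.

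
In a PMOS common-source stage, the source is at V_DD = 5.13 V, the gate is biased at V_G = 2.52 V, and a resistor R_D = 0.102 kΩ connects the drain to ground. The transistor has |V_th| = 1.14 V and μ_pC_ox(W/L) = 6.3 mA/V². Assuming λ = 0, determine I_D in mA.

I_D = 6.81 mA

V_SG = V_DD − V_G = 5.13 − 2.52 = 2.61 V, so V_ov = 2.61 − 1.14 = 1.47 V.
Assume saturation: I_D = ½ k_p V_ov² = 0.5 × 6.3 × 1.47² = 6.81 mA, giving V_SD = V_DD − I_D R_D = 5.13 − 6.81 × 0.102 = 4.44 V.
V_SD = 4.44 V ≥ V_ov = 1.47 V, confirming saturation.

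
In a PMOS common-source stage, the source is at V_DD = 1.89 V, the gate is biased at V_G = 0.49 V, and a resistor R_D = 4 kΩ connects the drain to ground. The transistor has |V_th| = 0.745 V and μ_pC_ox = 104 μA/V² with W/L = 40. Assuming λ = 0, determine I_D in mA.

V_SG = V_DD − V_G = 1.89 − 0.49 = 1.4 V, so V_ov = 1.4 − 0.745 = 0.655 V.
k_p = μ_pC_ox · (W/L) = 4.16 mA/V².
Assume saturation: I_D = ½ k_p V_ov² = 0.5 × 4.16 × 0.655² = 0.892 mA, giving V_SD = V_DD − I_D R_D = 1.89 − 0.892 × 4 = -1.68 V.
But -1.68 V < V_ov = 0.655 V, so the device is actually in triode.
In triode I_D = k_p[V_ov V_SD − ½ V_SD²] and I_D = (V_DD − V_SD)/R_D. Equating: 8.32 V_SD² − 11.9 V_SD + 1.89 = 0, giving V_SD = 0.182 V (the root below V_ov).
I_D = (1.89 − 0.182) / 4 = 0.427 mA.

I_D = 0.427 mA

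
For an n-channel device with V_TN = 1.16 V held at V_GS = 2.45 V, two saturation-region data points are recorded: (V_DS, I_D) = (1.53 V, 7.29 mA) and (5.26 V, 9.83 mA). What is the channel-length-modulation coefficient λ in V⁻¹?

With V_GS fixed, I_D ∝ (1 + λ V_DS) in saturation, so I_D2/I_D1 = (1 + λ V_DS2)/(1 + λ V_DS1).
9.83/7.29 = 1.348 = (1 + 5.26 λ)/(1 + 1.53 λ).
Solving: λ (I_D1 V_DS2 − I_D2 V_DS1) = I_D2 − I_D1, so λ = (9.83 − 7.29) / (7.29 × 5.26 − 9.83 × 1.53) = 2.54 / 23.3 = 0.109 V⁻¹.

λ = 0.109 V⁻¹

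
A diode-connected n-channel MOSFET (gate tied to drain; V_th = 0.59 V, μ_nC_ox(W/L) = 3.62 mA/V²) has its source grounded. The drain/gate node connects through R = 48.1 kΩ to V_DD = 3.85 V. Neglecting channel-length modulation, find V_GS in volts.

V_GS = 0.778 V

With gate tied to drain, V_GS = V_DS ≥ V_GS − V_th, so the device is in saturation.
KCL at the drain: ½ k_n (V_GS − V_th)² = (V_DD − V_GS)/R.
Let x = V_GS − 0.59. Then 87.1 x² + x − 3.26 = 0, giving x = 0.188 V (positive root), so V_GS = 0.778 V.
I_D = (V_DD − V_GS)/R = (3.85 − 0.778) / 48.1 = 0.0639 mA.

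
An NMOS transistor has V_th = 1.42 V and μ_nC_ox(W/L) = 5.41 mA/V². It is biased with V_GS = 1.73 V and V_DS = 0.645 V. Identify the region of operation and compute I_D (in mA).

V_ov = V_GS − V_th = 1.73 − 1.42 = 0.31 V.
Since V_DS = 0.645 V ≥ V_ov = 0.31 V, the device is in saturation.
I_D = ½ k_n V_ov² = 0.5 × 5.41 × 0.31² = 0.26 mA.

Saturation; I_D = 0.260 mA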